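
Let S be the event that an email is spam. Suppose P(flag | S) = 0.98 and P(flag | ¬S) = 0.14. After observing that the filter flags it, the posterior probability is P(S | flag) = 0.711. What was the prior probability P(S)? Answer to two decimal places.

P(S) = 0.26

Bayes' rule in odds form gives O(S|E) = O(S)·[P(E|S)/P(E|¬S)], hence O(S) = O(S|E)/LR.
Posterior odds = 0.711/(1−0.711) = 2.4602. LR = 0.98/0.14 = 7.0000.
Prior odds = 2.4602/7.0000 = 0.3515, so P(S) = 0.3515/(1+0.3515) ≈ 0.26.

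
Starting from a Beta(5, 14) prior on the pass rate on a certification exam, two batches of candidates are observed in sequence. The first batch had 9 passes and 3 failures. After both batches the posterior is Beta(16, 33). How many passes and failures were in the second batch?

2 passes and 16 failures

Because Beta–binomial updating is additive in the counts, the combined data contributed (α_post−α_prior, β_post−β_prior) successes and failures.
Total across both batches: 16−5=11 passes, 33−14=19 failures.
Subtract the first batch: 11−9=2 passes and 19−3=16 failures.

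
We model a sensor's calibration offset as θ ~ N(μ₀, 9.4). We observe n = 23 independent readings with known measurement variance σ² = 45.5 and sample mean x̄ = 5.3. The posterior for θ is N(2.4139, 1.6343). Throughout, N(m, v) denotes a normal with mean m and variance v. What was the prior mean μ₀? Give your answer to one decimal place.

μ₀ = -11.3

With known observation variance, the Normal–Normal posterior has precision τ_n = τ₀ + n/σ² and mean μ_n = (τ₀μ₀ + (n/σ²)x̄)/τ_n.
Here τ₀ = 1/9.4 = 0.106383 and τ_data = 23/45.5 = 0.505495, so τ_n = 0.611878.
Rearranging for μ₀: μ₀ = (μ_n·τ_n − τ_data·x̄)/τ₀ = (2.4139·0.611878 − 0.505495·5.3) / 0.106383 = -1.202111/0.106383 ≈ -11.3.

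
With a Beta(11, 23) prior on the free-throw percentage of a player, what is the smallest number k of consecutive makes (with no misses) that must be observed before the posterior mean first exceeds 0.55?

k = 18

After k makes and 0 misses the posterior is Beta(11+k, 23), with mean (11+k)/(11+23+k).
Set (11+k)/(34+k) > 0.55 and solve: k > (0.55·34 − 11)/(1 − 0.55) = 17.111.
The smallest integer exceeding 17.111 is 18, and checking k=18: (29)/(52) = 0.5577 > 0.55.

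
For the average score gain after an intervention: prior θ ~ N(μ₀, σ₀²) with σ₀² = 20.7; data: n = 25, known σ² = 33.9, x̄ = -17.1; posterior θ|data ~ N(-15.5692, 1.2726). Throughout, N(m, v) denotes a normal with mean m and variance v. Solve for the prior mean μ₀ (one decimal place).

With known observation variance, the Normal–Normal posterior has precision τ_n = τ₀ + n/σ² and mean μ_n = (τ₀μ₀ + (n/σ²)x̄)/τ_n.
Here τ₀ = 1/20.7 = 0.048309 and τ_data = 25/33.9 = 0.737463, so τ_n = 0.785772.
Rearranging for μ₀: μ₀ = (μ_n·τ_n − τ_data·x̄)/τ₀ = (-15.5692·0.785772 − 0.737463·-17.1) / 0.048309 = 0.376776/0.048309 ≈ 7.8.

μ₀ = 7.8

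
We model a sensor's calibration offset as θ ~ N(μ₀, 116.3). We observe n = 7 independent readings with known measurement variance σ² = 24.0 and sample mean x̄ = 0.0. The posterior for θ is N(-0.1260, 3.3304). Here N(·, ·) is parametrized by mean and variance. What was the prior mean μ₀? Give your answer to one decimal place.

The posterior mean is a precision-weighted average: μ_n = (τ₀μ₀ + τ_data·x̄)/(τ₀+τ_data), with τ₀=1/σ₀² and τ_data=n/σ².
Here τ₀ = 1/116.3 = 0.008598 and τ_data = 7/24.0 = 0.291667, so τ_n = 0.300265.
Rearranging for μ₀: μ₀ = (μ_n·τ_n − τ_data·x̄)/τ₀ = (-0.1260·0.300265 − 0.291667·0.0) / 0.008598 = -0.037833/0.008598 ≈ -4.4.

μ₀ = -4.4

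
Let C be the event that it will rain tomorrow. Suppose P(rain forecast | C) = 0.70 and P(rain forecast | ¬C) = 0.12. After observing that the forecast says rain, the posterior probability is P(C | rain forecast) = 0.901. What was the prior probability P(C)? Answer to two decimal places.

In odds form, posterior odds = prior odds × likelihood ratio, so prior odds = posterior odds ÷ LR.
Posterior odds = 0.901/(1−0.901) = 9.1010. LR = 0.70/0.12 = 5.8333.
Prior odds = 9.1010/5.8333 = 1.5602, so P(C) = 1.5602/(1+1.5602) ≈ 0.61.

P(C) = 0.61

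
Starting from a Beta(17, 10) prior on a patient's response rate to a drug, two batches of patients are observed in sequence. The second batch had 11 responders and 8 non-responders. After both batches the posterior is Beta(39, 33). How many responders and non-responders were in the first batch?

11 responders and 15 non-responders

Sequential conjugate updates are equivalent to a single update on the pooled data, so total successes = posterior α − prior α and total failures = posterior β − prior β.
Total across both batches: 39−17=22 responders, 33−10=23 non-responders.
Subtract the second batch: 22−11=11 responders and 23−8=15 non-responders.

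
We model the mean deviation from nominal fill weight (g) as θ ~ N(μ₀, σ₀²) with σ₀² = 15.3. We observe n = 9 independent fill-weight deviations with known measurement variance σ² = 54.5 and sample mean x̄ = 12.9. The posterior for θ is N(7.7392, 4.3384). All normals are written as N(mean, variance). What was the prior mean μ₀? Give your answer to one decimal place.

The posterior mean is a precision-weighted average: μ_n = (τ₀μ₀ + τ_data·x̄)/(τ₀+τ_data), with τ₀=1/σ₀² and τ_data=n/σ².
Here τ₀ = 1/15.3 = 0.065359 and τ_data = 9/54.5 = 0.165138, so τ_n = 0.230497.
Rearranging for μ₀: μ₀ = (μ_n·τ_n − τ_data·x̄)/τ₀ = (7.7392·0.230497 − 0.165138·12.9) / 0.065359 = -0.346418/0.065359 ≈ -5.3.

μ₀ = -5.3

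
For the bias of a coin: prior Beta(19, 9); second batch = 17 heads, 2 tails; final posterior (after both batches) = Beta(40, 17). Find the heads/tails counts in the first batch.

4 heads and 6 tails

Sequential conjugate updates are equivalent to a single update on the pooled data, so total successes = posterior α − prior α and total failures = posterior β − prior β.
Total across both batches: 40−19=21 heads, 17−9=8 tails.
Subtract the second batch: 21−17=4 heads and 8−2=6 tails.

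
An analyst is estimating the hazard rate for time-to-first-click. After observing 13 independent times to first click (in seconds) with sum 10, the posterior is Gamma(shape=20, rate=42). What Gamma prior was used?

Gamma(shape=7, rate=32)

Gamma–exponential conjugacy: posterior shape = α + n, posterior rate = β + Σtᵢ.
So α = 20 − 13 = 7 and β = 42 − 10 = 32.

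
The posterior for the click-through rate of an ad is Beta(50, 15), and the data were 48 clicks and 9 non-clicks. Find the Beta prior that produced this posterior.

Under Beta–binomial conjugacy the posterior parameters are (α+s, β+f).
So α = 50 − 48 = 2 and β = 15 − 9 = 6.

Beta(2, 6)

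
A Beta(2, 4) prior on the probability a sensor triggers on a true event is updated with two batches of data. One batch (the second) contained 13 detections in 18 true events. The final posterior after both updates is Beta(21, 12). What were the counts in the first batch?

Because Beta–binomial updating is additive in the counts, the combined data contributed (α_post−α_prior, β_post−β_prior) successes and failures.
Total across both batches: 21−2=19 detections, 12−4=8 misses.
Subtract the second batch: 19−13=6 detections and 8−5=3 misses.

6 detections and 3 misses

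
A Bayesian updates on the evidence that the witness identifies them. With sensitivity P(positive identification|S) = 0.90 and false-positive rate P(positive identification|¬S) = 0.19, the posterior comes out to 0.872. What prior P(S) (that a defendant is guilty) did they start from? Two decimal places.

Bayes' rule in odds form gives O(S|E) = O(S)·[P(E|S)/P(E|¬S)], hence O(S) = O(S|E)/LR.
Posterior odds = 0.872/(1−0.872) = 6.8125. LR = 0.90/0.19 = 4.7368.
Prior odds = 6.8125/4.7368 = 1.4382, so P(S) = 1.4382/(1+1.4382) ≈ 0.59.

P(S) = 0.59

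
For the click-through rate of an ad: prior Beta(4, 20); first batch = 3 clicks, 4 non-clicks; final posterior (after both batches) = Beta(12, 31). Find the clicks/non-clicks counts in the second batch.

Sequential conjugate updates are equivalent to a single update on the pooled data, so total successes = posterior α − prior α and total failures = posterior β − prior β.
Total across both batches: 12−4=8 clicks, 31−20=11 non-clicks.
Subtract the first batch: 8−3=5 clicks and 11−4=7 non-clicks.

5 clicks and 7 non-clicks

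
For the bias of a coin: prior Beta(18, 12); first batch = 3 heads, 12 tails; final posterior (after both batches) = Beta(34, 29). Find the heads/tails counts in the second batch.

13 heads and 5 tails

Sequential conjugate updates are equivalent to a single update on the pooled data, so total successes = posterior α − prior α and total failures = posterior β − prior β.
Total across both batches: 34−18=16 heads, 29−12=17 tails.
Subtract the first batch: 16−3=13 heads and 17−12=5 tails.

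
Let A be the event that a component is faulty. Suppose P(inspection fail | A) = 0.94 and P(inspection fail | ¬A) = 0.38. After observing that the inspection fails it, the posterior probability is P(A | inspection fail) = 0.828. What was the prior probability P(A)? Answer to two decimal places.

Bayes' rule in odds form gives O(A|E) = O(A)·[P(E|A)/P(E|¬A)], hence O(A) = O(A|E)/LR.
Posterior odds = 0.828/(1−0.828) = 4.8140. LR = 0.94/0.38 = 2.4737.
Prior odds = 4.8140/2.4737 = 1.9461, so P(A) = 1.9461/(1+1.9461) ≈ 0.66.

P(A) = 0.66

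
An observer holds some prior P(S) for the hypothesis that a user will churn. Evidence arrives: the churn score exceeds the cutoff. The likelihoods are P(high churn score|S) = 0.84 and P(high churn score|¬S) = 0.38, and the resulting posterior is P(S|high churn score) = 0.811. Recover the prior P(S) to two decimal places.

P(S) = 0.66

In odds form, posterior odds = prior odds × likelihood ratio, so prior odds = posterior odds ÷ LR.
Posterior odds = 0.811/(1−0.811) = 4.2910. LR = 0.84/0.38 = 2.2105.
Prior odds = 4.2910/2.2105 = 1.9412, so P(S) = 1.9412/(1+1.9412) ≈ 0.66.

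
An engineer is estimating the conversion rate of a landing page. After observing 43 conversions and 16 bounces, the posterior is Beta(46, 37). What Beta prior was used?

Beta is conjugate to the binomial likelihood: posterior = Beta(a+s, b+f).
So a = 46 − 43 = 3 and b = 37 − 16 = 21.

Beta(3, 21)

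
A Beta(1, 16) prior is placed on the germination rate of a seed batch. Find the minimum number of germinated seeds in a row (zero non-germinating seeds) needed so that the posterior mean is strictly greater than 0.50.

After k germinated seeds and 0 non-germinating seeds the posterior is Beta(1+k, 16), with mean (1+k)/(1+16+k).
Set (1+k)/(17+k) > 0.50 and solve: k > (0.50·17 − 1)/(1 − 0.50) = 15.000.
The smallest integer exceeding 15.000 is 16.

k = 16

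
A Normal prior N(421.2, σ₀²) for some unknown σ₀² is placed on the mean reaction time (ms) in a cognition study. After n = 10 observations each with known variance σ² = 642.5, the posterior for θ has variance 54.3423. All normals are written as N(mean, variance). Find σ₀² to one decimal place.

σ₀² = 352.4

For the Normal–Normal model with known σ², precisions add: τ_n = τ₀ + n/σ².
So 1/σ₀² = 1/54.3423 − 10/642.5 = 0.018402 − 0.015564 = 0.002838.
Hence σ₀² = 1/0.002838 ≈ 352.4.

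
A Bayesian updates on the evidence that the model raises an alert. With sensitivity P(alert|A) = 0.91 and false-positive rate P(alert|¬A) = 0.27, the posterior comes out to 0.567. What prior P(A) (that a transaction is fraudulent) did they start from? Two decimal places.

Bayes' rule in odds form gives O(A|E) = O(A)·[P(E|A)/P(E|¬A)], hence O(A) = O(A|E)/LR.
Posterior odds = 0.567/(1−0.567) = 1.3095. LR = 0.91/0.27 = 3.3704.
Prior odds = 1.3095/3.3704 = 0.3885, so P(A) = 0.3885/(1+0.3885) ≈ 0.28.

P(A) = 0.28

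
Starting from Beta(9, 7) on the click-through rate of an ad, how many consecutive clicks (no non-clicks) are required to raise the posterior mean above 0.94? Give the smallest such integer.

After k clicks and 0 non-clicks the posterior is Beta(9+k, 7), with mean (9+k)/(9+7+k).
Set (9+k)/(16+k) > 0.94 and solve: k > (0.94·16 − 9)/(1 − 0.94) = 100.667.
The smallest integer exceeding 100.667 is 101, and checking k=101: (110)/(117) = 0.9402 > 0.94.

k = 101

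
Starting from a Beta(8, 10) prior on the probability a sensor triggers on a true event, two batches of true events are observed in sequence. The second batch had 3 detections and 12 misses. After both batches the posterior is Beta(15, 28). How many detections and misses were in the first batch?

4 detections and 6 misses

Because Beta–binomial updating is additive in the counts, the combined data contributed (α_post−α_prior, β_post−β_prior) successes and failures.
Total across both batches: 15−8=7 detections, 28−10=18 misses.
Subtract the second batch: 7−3=4 detections and 18−12=6 misses.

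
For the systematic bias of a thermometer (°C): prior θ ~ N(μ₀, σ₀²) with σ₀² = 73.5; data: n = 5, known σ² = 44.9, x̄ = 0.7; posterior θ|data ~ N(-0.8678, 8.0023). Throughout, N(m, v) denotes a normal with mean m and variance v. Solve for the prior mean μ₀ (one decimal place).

The posterior mean is a precision-weighted average: μ_n = (τ₀μ₀ + τ_data·x̄)/(τ₀+τ_data), with τ₀=1/σ₀² and τ_data=n/σ².
Here τ₀ = 1/73.5 = 0.013605 and τ_data = 5/44.9 = 0.111359, so τ_n = 0.124964.
Rearranging for μ₀: μ₀ = (μ_n·τ_n − τ_data·x̄)/τ₀ = (-0.8678·0.124964 − 0.111359·0.7) / 0.013605 = -0.186395/0.013605 ≈ -13.7.

μ₀ = -13.7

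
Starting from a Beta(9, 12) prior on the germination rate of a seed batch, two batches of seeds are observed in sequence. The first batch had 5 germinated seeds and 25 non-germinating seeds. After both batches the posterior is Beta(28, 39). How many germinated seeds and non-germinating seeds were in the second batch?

14 germinated seeds and 2 non-germinating seeds

Sequential conjugate updates are equivalent to a single update on the pooled data, so total successes = posterior α − prior α and total failures = posterior β − prior β.
Total across both batches: 28−9=19 germinated seeds, 39−12=27 non-germinating seeds.
Subtract the first batch: 19−5=14 germinated seeds and 27−25=2 non-germinating seeds.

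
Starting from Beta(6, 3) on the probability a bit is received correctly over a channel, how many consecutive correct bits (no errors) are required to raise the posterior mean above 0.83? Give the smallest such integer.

After k correct bits and 0 errors the posterior is Beta(6+k, 3), with mean (6+k)/(6+3+k).
Set (6+k)/(9+k) > 0.83 and solve: k > (0.83·9 − 6)/(1 − 0.83) = 8.647.
The smallest integer exceeding 8.647 is 9, and checking k=9: (15)/(18) = 0.8333 > 0.83.

k = 9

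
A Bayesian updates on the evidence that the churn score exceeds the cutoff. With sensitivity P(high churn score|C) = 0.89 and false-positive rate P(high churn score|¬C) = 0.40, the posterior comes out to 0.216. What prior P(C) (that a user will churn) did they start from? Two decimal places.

In odds form, posterior odds = prior odds × likelihood ratio, so prior odds = posterior odds ÷ LR.
Posterior odds = 0.216/(1−0.216) = 0.2755. LR = 0.89/0.40 = 2.2250.
Prior odds = 0.2755/2.2250 = 0.1238, so P(C) = 0.1238/(1+0.1238) ≈ 0.11.

P(C) = 0.11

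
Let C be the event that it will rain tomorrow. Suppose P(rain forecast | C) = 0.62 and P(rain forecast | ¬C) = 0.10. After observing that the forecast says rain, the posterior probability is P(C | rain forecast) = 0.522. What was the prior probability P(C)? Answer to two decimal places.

P(C) = 0.15

Bayes' rule in odds form gives O(C|E) = O(C)·[P(E|C)/P(E|¬C)], hence O(C) = O(C|E)/LR.
Posterior odds = 0.522/(1−0.522) = 1.0921. LR = 0.62/0.10 = 6.2000.
Prior odds = 1.0921/6.2000 = 0.1761, so P(C) = 0.1761/(1+0.1761) ≈ 0.15.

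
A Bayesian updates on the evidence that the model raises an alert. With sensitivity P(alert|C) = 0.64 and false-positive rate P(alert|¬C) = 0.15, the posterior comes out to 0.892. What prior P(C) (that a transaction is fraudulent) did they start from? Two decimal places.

P(C) = 0.66

Bayes' rule in odds form gives O(C|E) = O(C)·[P(E|C)/P(E|¬C)], hence O(C) = O(C|E)/LR.
Posterior odds = 0.892/(1−0.892) = 8.2593. LR = 0.64/0.15 = 4.2667.
Prior odds = 8.2593/4.2667 = 1.9358, so P(C) = 1.9358/(1+1.9358) ≈ 0.66.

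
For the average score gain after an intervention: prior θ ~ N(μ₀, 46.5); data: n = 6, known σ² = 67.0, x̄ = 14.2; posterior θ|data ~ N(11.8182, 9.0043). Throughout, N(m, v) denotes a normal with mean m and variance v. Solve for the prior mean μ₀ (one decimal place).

μ₀ = 1.9

With known observation variance, the Normal–Normal posterior has precision τ_n = τ₀ + n/σ² and mean μ_n = (τ₀μ₀ + (n/σ²)x̄)/τ_n.
Here τ₀ = 1/46.5 = 0.021505 and τ_data = 6/67.0 = 0.089552, so τ_n = 0.111057.
Rearranging for μ₀: μ₀ = (μ_n·τ_n − τ_data·x̄)/τ₀ = (11.8182·0.111057 − 0.089552·14.2) / 0.021505 = 0.040855/0.021505 ≈ 1.9.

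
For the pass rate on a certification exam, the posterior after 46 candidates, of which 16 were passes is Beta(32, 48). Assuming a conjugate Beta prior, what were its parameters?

Beta is conjugate to the binomial likelihood: posterior = Beta(a+s, b+f).
So a = 32 − 16 = 16 and b = 48 − 30 = 18.

Beta(16, 18)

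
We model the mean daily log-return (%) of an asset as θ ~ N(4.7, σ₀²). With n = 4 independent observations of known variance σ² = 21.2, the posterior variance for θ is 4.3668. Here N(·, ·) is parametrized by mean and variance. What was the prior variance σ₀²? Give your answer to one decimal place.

σ₀² = 24.8

For the Normal–Normal model with known σ², precisions add: τ_n = τ₀ + n/σ².
So 1/σ₀² = 1/4.3668 − 4/21.2 = 0.229001 − 0.188679 = 0.040322.
Hence σ₀² = 1/0.040322 ≈ 24.8.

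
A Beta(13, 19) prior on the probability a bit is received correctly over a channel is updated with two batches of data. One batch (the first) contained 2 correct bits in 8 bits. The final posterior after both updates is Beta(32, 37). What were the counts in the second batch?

Because Beta–binomial updating is additive in the counts, the combined data contributed (α_post−α_prior, β_post−β_prior) successes and failures.
Total across both batches: 32−13=19 correct bits, 37−19=18 errors.
Subtract the first batch: 19−2=17 correct bits and 18−6=12 errors.

17 correct bits and 12 errors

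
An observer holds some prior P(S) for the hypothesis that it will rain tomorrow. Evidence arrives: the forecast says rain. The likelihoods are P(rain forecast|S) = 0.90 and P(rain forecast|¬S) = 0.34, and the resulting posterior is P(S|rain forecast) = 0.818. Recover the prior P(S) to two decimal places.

In odds form, posterior odds = prior odds × likelihood ratio, so prior odds = posterior odds ÷ LR.
Posterior odds = 0.818/(1−0.818) = 4.4945. LR = 0.90/0.34 = 2.6471.
Prior odds = 4.4945/2.6471 = 1.6979, so P(S) = 1.6979/(1+1.6979) ≈ 0.63.

P(S) = 0.63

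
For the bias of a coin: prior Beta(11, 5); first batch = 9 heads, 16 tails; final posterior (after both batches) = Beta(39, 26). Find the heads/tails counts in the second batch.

19 heads and 5 tails

Because Beta–binomial updating is additive in the counts, the combined data contributed (α_post−α_prior, β_post−β_prior) successes and failures.
Total across both batches: 39−11=28 heads, 26−5=21 tails.
Subtract the first batch: 28−9=19 heads and 21−16=5 tails.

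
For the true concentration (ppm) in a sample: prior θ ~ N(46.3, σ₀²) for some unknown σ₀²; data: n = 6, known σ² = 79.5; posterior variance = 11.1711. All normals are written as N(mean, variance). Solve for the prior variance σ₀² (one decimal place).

σ₀² = 71.2

Posterior precision equals prior precision plus data precision: 1/σ_n² = 1/σ₀² + n/σ².
So 1/σ₀² = 1/11.1711 − 6/79.5 = 0.089517 − 0.075472 = 0.014045.
Hence σ₀² = 1/0.014045 ≈ 71.2.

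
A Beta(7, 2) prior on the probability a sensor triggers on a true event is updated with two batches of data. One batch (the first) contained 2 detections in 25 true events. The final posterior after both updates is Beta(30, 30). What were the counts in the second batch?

21 detections and 5 misses

Sequential conjugate updates are equivalent to a single update on the pooled data, so total successes = posterior α − prior α and total failures = posterior β − prior β.
Total across both batches: 30−7=23 detections, 30−2=28 misses.
Subtract the first batch: 23−2=21 detections and 28−23=5 misses.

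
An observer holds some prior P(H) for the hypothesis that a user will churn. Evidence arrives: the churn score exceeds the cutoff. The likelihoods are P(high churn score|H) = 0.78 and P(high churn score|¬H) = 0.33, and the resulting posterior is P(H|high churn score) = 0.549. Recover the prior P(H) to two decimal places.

In odds form, posterior odds = prior odds × likelihood ratio, so prior odds = posterior odds ÷ LR.
Posterior odds = 0.549/(1−0.549) = 1.2173. LR = 0.78/0.33 = 2.3636.
Prior odds = 1.2173/2.3636 = 0.5150, so P(H) = 0.5150/(1+0.5150) ≈ 0.34.

P(H) = 0.34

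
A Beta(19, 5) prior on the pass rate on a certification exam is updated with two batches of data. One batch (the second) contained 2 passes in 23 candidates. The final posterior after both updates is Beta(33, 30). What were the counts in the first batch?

Sequential conjugate updates are equivalent to a single update on the pooled data, so total successes = posterior α − prior α and total failures = posterior β − prior β.
Total across both batches: 33−19=14 passes, 30−5=25 failures.
Subtract the second batch: 14−2=12 passes and 25−21=4 failures.

12 passes and 4 failures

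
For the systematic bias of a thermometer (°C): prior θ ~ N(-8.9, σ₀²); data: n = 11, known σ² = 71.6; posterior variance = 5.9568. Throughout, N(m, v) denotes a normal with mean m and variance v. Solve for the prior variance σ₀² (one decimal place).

Posterior precision equals prior precision plus data precision: 1/σ_n² = 1/σ₀² + n/σ².
So 1/σ₀² = 1/5.9568 − 11/71.6 = 0.167875 − 0.153631 = 0.014244.
Hence σ₀² = 1/0.014244 ≈ 70.2.

σ₀² = 70.2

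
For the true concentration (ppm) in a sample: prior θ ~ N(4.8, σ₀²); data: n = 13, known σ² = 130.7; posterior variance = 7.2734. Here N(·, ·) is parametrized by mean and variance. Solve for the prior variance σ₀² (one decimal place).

σ₀² = 26.3

For the Normal–Normal model with known σ², precisions add: τ_n = τ₀ + n/σ².
So 1/σ₀² = 1/7.2734 − 13/130.7 = 0.137487 − 0.099464 = 0.038023.
Hence σ₀² = 1/0.038023 ≈ 26.3.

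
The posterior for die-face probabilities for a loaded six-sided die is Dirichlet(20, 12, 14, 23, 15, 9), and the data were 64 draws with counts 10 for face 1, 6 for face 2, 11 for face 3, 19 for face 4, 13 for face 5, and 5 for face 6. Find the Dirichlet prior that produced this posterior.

Dirichlet(10, 6, 3, 4, 2, 4)

For a Dirichlet(α) prior with multinomial counts c, the posterior is Dirichlet(α + c) componentwise.
Subtract each count from the matching posterior parameter: 20−10=10, 12−6=6, 14−11=3, 23−19=4, 15−13=2, 9−5=4.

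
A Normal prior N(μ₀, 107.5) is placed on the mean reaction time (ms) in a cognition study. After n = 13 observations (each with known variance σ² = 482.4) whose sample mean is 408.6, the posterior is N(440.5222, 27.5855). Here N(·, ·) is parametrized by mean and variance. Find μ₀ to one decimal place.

μ₀ = 533.0

With known observation variance, the Normal–Normal posterior has precision τ_n = τ₀ + n/σ² and mean μ_n = (τ₀μ₀ + (n/σ²)x̄)/τ_n.
Here τ₀ = 1/107.5 = 0.009302 and τ_data = 13/482.4 = 0.026949, so τ_n = 0.036251.
Rearranging for μ₀: μ₀ = (μ_n·τ_n − τ_data·x̄)/τ₀ = (440.5222·0.036251 − 0.026949·408.6) / 0.009302 = 4.958009/0.009302 ≈ 533.0.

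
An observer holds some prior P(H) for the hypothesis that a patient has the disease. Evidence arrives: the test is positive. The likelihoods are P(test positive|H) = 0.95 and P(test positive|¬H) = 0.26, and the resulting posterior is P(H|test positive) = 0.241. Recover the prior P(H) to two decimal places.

Bayes' rule in odds form gives O(H|E) = O(H)·[P(E|H)/P(E|¬H)], hence O(H) = O(H|E)/LR.
Posterior odds = 0.241/(1−0.241) = 0.3175. LR = 0.95/0.26 = 3.6538.
Prior odds = 0.3175/3.6538 = 0.0869, so P(H) = 0.0869/(1+0.0869) ≈ 0.08.

P(H) = 0.08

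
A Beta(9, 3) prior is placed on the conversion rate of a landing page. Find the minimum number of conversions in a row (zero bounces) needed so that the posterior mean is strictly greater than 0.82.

k = 5

After k conversions and 0 bounces the posterior is Beta(9+k, 3), with mean (9+k)/(9+3+k).
Set (9+k)/(12+k) > 0.82 and solve: k > (0.82·12 − 9)/(1 − 0.82) = 4.667.
The smallest integer exceeding 4.667 is 5.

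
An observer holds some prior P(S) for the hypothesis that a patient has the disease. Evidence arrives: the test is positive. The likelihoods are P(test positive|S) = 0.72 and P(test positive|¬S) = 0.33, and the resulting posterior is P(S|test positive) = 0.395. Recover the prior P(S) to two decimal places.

P(S) = 0.23

Bayes' rule in odds form gives O(S|E) = O(S)·[P(E|S)/P(E|¬S)], hence O(S) = O(S|E)/LR.
Posterior odds = 0.395/(1−0.395) = 0.6529. LR = 0.72/0.33 = 2.1818.
Prior odds = 0.6529/2.1818 = 0.2992, so P(S) = 0.2992/(1+0.2992) ≈ 0.23.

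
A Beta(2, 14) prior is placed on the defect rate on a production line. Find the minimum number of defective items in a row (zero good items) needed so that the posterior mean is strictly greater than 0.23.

k = 3

After k defective items and 0 good items the posterior is Beta(2+k, 14), with mean (2+k)/(2+14+k).
Set (2+k)/(16+k) > 0.23 and solve: k > (0.23·16 − 2)/(1 − 0.23) = 2.182.
The smallest integer exceeding 2.182 is 3.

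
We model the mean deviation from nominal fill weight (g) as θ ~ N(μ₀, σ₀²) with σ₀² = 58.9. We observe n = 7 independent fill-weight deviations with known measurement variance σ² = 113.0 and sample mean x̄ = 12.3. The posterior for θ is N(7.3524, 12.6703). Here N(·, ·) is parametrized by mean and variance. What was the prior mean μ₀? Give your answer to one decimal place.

μ₀ = -10.7

With known observation variance, the Normal–Normal posterior has precision τ_n = τ₀ + n/σ² and mean μ_n = (τ₀μ₀ + (n/σ²)x̄)/τ_n.
Here τ₀ = 1/58.9 = 0.016978 and τ_data = 7/113.0 = 0.061947, so τ_n = 0.078925.
Rearranging for μ₀: μ₀ = (μ_n·τ_n − τ_data·x̄)/τ₀ = (7.3524·0.078925 − 0.061947·12.3) / 0.016978 = -0.181660/0.016978 ≈ -10.7.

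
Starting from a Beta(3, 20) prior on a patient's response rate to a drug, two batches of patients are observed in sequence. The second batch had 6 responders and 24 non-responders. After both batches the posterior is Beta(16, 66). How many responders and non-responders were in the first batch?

7 responders and 22 non-responders

Sequential conjugate updates are equivalent to a single update on the pooled data, so total successes = posterior α − prior α and total failures = posterior β − prior β.
Total across both batches: 16−3=13 responders, 66−20=46 non-responders.
Subtract the second batch: 13−6=7 responders and 46−24=22 non-responders.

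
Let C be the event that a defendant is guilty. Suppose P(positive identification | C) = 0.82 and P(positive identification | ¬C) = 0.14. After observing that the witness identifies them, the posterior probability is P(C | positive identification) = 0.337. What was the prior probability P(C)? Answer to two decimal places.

In odds form, posterior odds = prior odds × likelihood ratio, so prior odds = posterior odds ÷ LR.
Posterior odds = 0.337/(1−0.337) = 0.5083. LR = 0.82/0.14 = 5.8571.
Prior odds = 0.5083/5.8571 = 0.0868, so P(C) = 0.0868/(1+0.0868) ≈ 0.08.

P(C) = 0.08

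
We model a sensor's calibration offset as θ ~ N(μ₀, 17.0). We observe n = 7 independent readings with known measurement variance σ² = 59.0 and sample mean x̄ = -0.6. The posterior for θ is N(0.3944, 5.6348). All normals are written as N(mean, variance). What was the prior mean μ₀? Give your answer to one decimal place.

With known observation variance, the Normal–Normal posterior has precision τ_n = τ₀ + n/σ² and mean μ_n = (τ₀μ₀ + (n/σ²)x̄)/τ_n.
Here τ₀ = 1/17.0 = 0.058824 and τ_data = 7/59.0 = 0.118644, so τ_n = 0.177468.
Rearranging for μ₀: μ₀ = (μ_n·τ_n − τ_data·x̄)/τ₀ = (0.3944·0.177468 − 0.118644·-0.6) / 0.058824 = 0.141180/0.058824 ≈ 2.4.

μ₀ = 2.4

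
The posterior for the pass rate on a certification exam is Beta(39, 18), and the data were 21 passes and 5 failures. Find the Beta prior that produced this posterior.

Beta(18, 13)

Beta is conjugate to the binomial likelihood: posterior = Beta(a+s, b+f).
So a = 39 − 21 = 18 and b = 18 − 5 = 13.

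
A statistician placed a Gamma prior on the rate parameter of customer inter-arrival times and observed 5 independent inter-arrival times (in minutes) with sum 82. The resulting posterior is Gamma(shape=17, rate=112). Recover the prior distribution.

Gamma(shape=12, rate=30)

For an exponential likelihood with a Gamma(α, β) prior on the rate, n observations with total T give posterior Gamma(α+n, β+T).
So α = 17 − 5 = 12 and β = 112 − 82 = 30.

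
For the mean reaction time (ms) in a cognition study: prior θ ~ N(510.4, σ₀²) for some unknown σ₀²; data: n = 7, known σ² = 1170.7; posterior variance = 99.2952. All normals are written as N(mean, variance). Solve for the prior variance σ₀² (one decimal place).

σ₀² = 244.4

For the Normal–Normal model with known σ², precisions add: τ_n = τ₀ + n/σ².
So 1/σ₀² = 1/99.2952 − 7/1170.7 = 0.010071 − 0.005979 = 0.004092.
Hence σ₀² = 1/0.004092 ≈ 244.4.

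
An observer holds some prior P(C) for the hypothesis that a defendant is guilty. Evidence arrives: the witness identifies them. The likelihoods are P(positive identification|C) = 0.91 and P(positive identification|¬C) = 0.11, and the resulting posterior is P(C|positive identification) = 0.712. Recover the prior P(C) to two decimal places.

In odds form, posterior odds = prior odds × likelihood ratio, so prior odds = posterior odds ÷ LR.
Posterior odds = 0.712/(1−0.712) = 2.4722. LR = 0.91/0.11 = 8.2727.
Prior odds = 2.4722/8.2727 = 0.2988, so P(C) = 0.2988/(1+0.2988) ≈ 0.23.

P(C) = 0.23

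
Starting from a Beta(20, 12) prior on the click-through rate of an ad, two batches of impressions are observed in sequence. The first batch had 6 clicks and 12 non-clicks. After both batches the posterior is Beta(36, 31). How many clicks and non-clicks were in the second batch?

10 clicks and 7 non-clicks

Because Beta–binomial updating is additive in the counts, the combined data contributed (α_post−α_prior, β_post−β_prior) successes and failures.
Total across both batches: 36−20=16 clicks, 31−12=19 non-clicks.
Subtract the first batch: 16−6=10 clicks and 19−12=7 non-clicks.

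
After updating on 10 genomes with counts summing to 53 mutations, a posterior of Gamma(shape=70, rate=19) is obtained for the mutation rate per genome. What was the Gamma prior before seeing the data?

Gamma(shape=17, rate=9)

Gamma–Poisson conjugacy: posterior shape = α + Σxᵢ, posterior rate = β + n.
So α = 70 − 53 = 17 and β = 19 − 10 = 9.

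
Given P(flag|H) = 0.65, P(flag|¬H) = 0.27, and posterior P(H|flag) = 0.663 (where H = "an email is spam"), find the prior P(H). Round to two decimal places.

Bayes' rule in odds form gives O(H|E) = O(H)·[P(E|H)/P(E|¬H)], hence O(H) = O(H|E)/LR.
Posterior odds = 0.663/(1−0.663) = 1.9674. LR = 0.65/0.27 = 2.4074.
Prior odds = 1.9674/2.4074 = 0.8172, so P(H) = 0.8172/(1+0.8172) ≈ 0.45.

P(H) = 0.45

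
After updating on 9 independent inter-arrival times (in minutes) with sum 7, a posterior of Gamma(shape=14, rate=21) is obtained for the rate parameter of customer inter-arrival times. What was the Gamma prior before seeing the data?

Gamma(shape=5, rate=14)

Gamma–exponential conjugacy: posterior shape = α + n, posterior rate = β + Σtᵢ.
So α = 14 − 9 = 5 and β = 21 − 7 = 14.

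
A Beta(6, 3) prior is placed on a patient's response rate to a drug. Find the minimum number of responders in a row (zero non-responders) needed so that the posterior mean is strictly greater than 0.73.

After k responders and 0 non-responders the posterior is Beta(6+k, 3), with mean (6+k)/(6+3+k).
Set (6+k)/(9+k) > 0.73 and solve: k > (0.73·9 − 6)/(1 − 0.73) = 2.111.
The smallest integer exceeding 2.111 is 3.

k = 3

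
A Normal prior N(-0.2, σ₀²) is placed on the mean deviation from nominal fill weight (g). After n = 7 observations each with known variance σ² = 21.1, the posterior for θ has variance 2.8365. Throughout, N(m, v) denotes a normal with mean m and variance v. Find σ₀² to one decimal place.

σ₀² = 48.1

Posterior precision equals prior precision plus data precision: 1/σ_n² = 1/σ₀² + n/σ².
So 1/σ₀² = 1/2.8365 − 7/21.1 = 0.352547 − 0.331754 = 0.020793.
Hence σ₀² = 1/0.020793 ≈ 48.1.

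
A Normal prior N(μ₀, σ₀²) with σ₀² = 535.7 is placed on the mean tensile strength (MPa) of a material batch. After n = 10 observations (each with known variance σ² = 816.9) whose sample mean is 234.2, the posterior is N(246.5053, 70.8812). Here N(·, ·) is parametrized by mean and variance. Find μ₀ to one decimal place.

With known observation variance, the Normal–Normal posterior has precision τ_n = τ₀ + n/σ² and mean μ_n = (τ₀μ₀ + (n/σ²)x̄)/τ_n.
Here τ₀ = 1/535.7 = 0.001867 and τ_data = 10/816.9 = 0.012241, so τ_n = 0.014108.
Rearranging for μ₀: μ₀ = (μ_n·τ_n − τ_data·x̄)/τ₀ = (246.5053·0.014108 − 0.012241·234.2) / 0.001867 = 0.610855/0.001867 ≈ 327.2.

μ₀ = 327.2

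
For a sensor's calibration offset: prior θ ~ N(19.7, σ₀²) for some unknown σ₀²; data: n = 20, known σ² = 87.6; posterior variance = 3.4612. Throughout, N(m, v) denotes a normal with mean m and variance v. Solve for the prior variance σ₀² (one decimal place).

σ₀² = 16.5

Posterior precision equals prior precision plus data precision: 1/σ_n² = 1/σ₀² + n/σ².
So 1/σ₀² = 1/3.4612 − 20/87.6 = 0.288917 − 0.228311 = 0.060606.
Hence σ₀² = 1/0.060606 ≈ 16.5.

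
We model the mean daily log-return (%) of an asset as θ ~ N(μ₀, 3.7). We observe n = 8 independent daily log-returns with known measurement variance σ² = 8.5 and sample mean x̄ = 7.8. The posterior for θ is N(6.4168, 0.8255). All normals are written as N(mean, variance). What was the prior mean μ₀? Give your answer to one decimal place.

μ₀ = 1.6

With known observation variance, the Normal–Normal posterior has precision τ_n = τ₀ + n/σ² and mean μ_n = (τ₀μ₀ + (n/σ²)x̄)/τ_n.
Here τ₀ = 1/3.7 = 0.270270 and τ_data = 8/8.5 = 0.941176, so τ_n = 1.211446.
Rearranging for μ₀: μ₀ = (μ_n·τ_n − τ_data·x̄)/τ₀ = (6.4168·1.211446 − 0.941176·7.8) / 0.270270 = 0.432434/0.270270 ≈ 1.6.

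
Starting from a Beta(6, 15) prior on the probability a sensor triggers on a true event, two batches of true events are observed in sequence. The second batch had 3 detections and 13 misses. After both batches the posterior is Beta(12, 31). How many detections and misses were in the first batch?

Because Beta–binomial updating is additive in the counts, the combined data contributed (α_post−α_prior, β_post−β_prior) successes and failures.
Total across both batches: 12−6=6 detections, 31−15=16 misses.
Subtract the second batch: 6−3=3 detections and 16−13=3 misses.

3 detections and 3 misses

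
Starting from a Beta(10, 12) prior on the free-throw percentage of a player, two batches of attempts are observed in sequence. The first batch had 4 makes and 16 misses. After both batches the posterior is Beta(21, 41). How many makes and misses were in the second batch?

7 makes and 13 misses

Sequential conjugate updates are equivalent to a single update on the pooled data, so total successes = posterior α − prior α and total failures = posterior β − prior β.
Total across both batches: 21−10=11 makes, 41−12=29 misses.
Subtract the first batch: 11−4=7 makes and 29−16=13 misses.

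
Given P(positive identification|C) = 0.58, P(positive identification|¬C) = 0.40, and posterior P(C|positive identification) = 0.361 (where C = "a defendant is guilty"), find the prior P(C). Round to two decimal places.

In odds form, posterior odds = prior odds × likelihood ratio, so prior odds = posterior odds ÷ LR.
Posterior odds = 0.361/(1−0.361) = 0.5649. LR = 0.58/0.40 = 1.4500.
Prior odds = 0.5649/1.4500 = 0.3896, so P(C) = 0.3896/(1+0.3896) ≈ 0.28.

P(C) = 0.28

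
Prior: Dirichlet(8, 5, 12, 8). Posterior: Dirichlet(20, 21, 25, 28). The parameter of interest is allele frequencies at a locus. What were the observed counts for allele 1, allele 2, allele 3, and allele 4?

counts (12, 16, 13, 20)

For a Dirichlet(α) prior with multinomial counts c, the posterior is Dirichlet(α + c) componentwise.
Counts are posterior − prior componentwise: 20−8=12, 21−5=16, 25−12=13, 28−8=20.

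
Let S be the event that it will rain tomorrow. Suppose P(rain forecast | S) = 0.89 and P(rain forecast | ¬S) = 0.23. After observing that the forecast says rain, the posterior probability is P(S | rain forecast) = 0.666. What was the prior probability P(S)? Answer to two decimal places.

In odds form, posterior odds = prior odds × likelihood ratio, so prior odds = posterior odds ÷ LR.
Posterior odds = 0.666/(1−0.666) = 1.9940. LR = 0.89/0.23 = 3.8696.
Prior odds = 1.9940/3.8696 = 0.5153, so P(S) = 0.5153/(1+0.5153) ≈ 0.34.

P(S) = 0.34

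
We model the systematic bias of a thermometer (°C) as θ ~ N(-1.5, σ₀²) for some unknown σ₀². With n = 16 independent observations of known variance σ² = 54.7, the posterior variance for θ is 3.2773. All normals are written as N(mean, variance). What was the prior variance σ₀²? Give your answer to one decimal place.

σ₀² = 79.2

Posterior precision equals prior precision plus data precision: 1/σ_n² = 1/σ₀² + n/σ².
So 1/σ₀² = 1/3.2773 − 16/54.7 = 0.305129 − 0.292505 = 0.012624.
Hence σ₀² = 1/0.012624 ≈ 79.2.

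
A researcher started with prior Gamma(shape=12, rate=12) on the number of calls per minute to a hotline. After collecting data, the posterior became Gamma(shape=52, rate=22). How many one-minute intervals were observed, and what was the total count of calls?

n = 10 one-minute intervals with total 40 calls

A Gamma(α, β) prior (rate parametrization) on a Poisson rate with n observations summing to S gives posterior Gamma(α+S, β+n).
Matching: Σxᵢ = 52 − 12 = 40 and n = 22 − 12 = 10.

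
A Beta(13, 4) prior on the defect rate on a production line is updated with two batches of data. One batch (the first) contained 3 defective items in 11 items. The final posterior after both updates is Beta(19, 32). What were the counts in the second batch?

3 defective items and 20 good items

Because Beta–binomial updating is additive in the counts, the combined data contributed (α_post−α_prior, β_post−β_prior) successes and failures.
Total across both batches: 19−13=6 defective items, 32−4=28 good items.
Subtract the first batch: 6−3=3 defective items and 28−8=20 good items.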